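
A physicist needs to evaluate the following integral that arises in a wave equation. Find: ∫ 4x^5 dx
Using power rule: ∫ 4x^5 dx=4/6 x^6 + C=(2/3)x^6 + C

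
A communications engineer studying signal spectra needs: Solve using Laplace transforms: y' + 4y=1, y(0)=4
Take L of both sides: sY(s)-4+4Y(s)=1/s
Y(s)(s+4)=1/s+4
Y(s)=1/(s(s+4))+4/(s+4)
Partial fractions: 1/(s(s+4))=(1/4)/s - (1/4)/(s+4)
So Y(s)=(1/4)/s+(15/4)/(s+4)
Inverse transform (L^(-1){1/s}=1, L^(-1){1/(s+4)}=e^(-4t)):

Answer: y(t)=1/4+(15/4)·e^(-4t)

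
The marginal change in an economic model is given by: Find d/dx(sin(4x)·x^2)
Product rule: (fg)' = f'g+fg'
f = sin(4x), f' = 4·cos(4x)
g = x^2, g' = 2x

Answer: 4·cos(4x)·x^2+2·sin(4x)·x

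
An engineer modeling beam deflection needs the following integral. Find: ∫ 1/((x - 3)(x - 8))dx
Partial fractions: 1/((x-3)(x-8)) = A/(x-3)+B/(x-8)
A = -1/5, B = 1/5
∫ [-1/5· 1/(x-3)+1/5· 1/(x-8)] dx
= (1/5)[ln|x-8| - ln|x-3|]+C

Answer: (1/5)·ln|(x-8)/(x-3)|+C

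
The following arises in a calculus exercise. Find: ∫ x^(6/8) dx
Power rule: ∫ x^(3/4) dx=x^(7/4)/(7/4) + C

Answer: (4/7)·x^(7/4) + C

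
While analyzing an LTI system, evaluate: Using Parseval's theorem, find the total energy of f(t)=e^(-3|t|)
Parseval's theorem: E=integral |f(t)|^2 dt=(1/2pi) integral |F(omega)|^2 domega
E=integral_{-inf}^{inf} e^(-6|t|) dt=2*integral_0^inf e^(-6t) dt=2/(2*3)=1/3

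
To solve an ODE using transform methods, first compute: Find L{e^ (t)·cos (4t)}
First shifting: L{e^(at)f(t)}=F(s-a)
L{cos(4t)}=s/(s² + 16)
Shift: (s-1)/((s-1)² + 16)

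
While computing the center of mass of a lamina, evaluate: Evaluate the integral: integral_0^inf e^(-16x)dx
integral_0^inf e^(-16x) dx=[-1/16*e^(-16x)]_0^inf
=0 - (-1/16)=1/16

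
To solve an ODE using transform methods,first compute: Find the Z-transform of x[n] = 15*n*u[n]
Z{n * u[n]} = z/(z-1)^2
By linearity: Z{15 * n * u[n]} = 15z/(z-1)^2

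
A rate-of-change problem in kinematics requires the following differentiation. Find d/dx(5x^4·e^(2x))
Product rule: (fg)'=f'g+fg'
f=5x^4, f'=20x^3
g=e^(2x), g'=2·e^(2x)

Answer: 20x^3·e^(2x)+10x^4·e^(2x)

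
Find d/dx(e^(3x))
Chain rule: d/dx[e^u] = e^u · u' where u = 3x
u' = 3

Answer: 3·e^(3x)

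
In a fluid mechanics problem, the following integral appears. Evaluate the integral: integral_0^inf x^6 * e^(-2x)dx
This is a Gamma integral. Substitute u = 2x (du = 2 dx):
integral_0^inf x^6 * e^(-2x) dx = (1/2^7) integral_0^inf u^6 * e^(-u) du
= Gamma(7)/2^7 = 6!/2^7 = 720/128

Answer: 45/8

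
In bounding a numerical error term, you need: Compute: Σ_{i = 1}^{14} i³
Using formula: Σ i^3=[n(n+1)/2]²=[14·15/2]²=11025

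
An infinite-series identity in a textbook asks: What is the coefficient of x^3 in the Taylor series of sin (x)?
sin(x) = Σ (-1)^k x^(2k + 1)/(2k + 1)!
For x^3: (-1)^1/3! = -1/6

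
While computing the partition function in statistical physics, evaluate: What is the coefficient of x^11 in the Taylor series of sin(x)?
sin(x) = Σ (-1)^k x^(2k+1)/(2k+1)!
For x^11: (-1)^5/11! = -1/39916800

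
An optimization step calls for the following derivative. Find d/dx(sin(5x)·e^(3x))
Product rule: (fg)'=f'g + fg'
f=sin(5x), f'=5·cos(5x)
g=e^(3x), g'=3·e^(3x)

Answer: 5·cos(5x)·e^(3x) + 3·sin(5x)·e^(3x)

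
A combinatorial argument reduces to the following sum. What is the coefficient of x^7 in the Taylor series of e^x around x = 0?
Taylor series of e^x=Σ x^n/n!
Coefficient of x^7=1/7!=1/5040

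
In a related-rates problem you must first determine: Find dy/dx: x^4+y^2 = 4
Differentiate: 4x^3 + 2y·(dy/dx)=0
dy/dx=-4x^3/(2y)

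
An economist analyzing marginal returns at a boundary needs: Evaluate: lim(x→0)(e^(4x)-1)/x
L'Hôpital (0/0): lim 4e^(4x)/1=4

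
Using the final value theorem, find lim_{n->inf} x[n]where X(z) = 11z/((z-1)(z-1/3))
Final value theorem: lim x[n] = lim_{z->1} (z-1)*X(z)
(z-1)*X(z) = 11z/(z-1/3)
As z->1: 11/(1-1/3) = 11/(2/3) = 33/2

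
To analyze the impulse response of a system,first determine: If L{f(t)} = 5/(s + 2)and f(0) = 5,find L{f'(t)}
L{f'(t)} = s·F(s) - f(0) = 5s/(s + 2) - 5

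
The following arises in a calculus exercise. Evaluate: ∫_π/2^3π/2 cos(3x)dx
Antiderivative: sin(3x)/3
Evaluate at bounds: [sin(3·3π/2)/3] - [sin(3·π/2)/3]
= ((1) - (-1))/3 = 2/3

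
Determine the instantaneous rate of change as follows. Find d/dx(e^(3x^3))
Chain rule: d/dx[e^u]=e^u · u' where u=3x^3
u'=9x^2

Answer: 9x^2·e^(3x^3)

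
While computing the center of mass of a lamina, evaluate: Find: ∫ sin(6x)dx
Using substitution u=6x: ∫ sin(u) du/6=-cos(u)/6 + C

Answer: (-1/6)cos(6x) + C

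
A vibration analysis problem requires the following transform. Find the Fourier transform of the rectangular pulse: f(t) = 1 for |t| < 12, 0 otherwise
F(omega) = integral from -12 to 12 of e^(-j * omega * t) dt
= 2 * sin(12 * omega)/omega = 24 * sinc(12 * omega/pi)

Answer: 2 * sin(12 * omega)/omega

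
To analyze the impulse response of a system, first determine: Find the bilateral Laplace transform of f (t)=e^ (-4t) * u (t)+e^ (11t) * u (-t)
For e^(-4t)*u(t): L = 1/(s+4), Re(s) > -4
For e^(11t)*u(-t): L = -1/(s-11), Re(s) < 11
Combined: F(s) = 1/(s+4)-1/(s-11), -4 < Re(s) < 11

Answer: 1/(s+4)-1/(s-11), ROC: -4 < Re(s) < 11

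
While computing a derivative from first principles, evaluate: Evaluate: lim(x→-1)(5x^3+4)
Polynomial is continuous, so substitute x=-1:
5·(-1)^3+4=-1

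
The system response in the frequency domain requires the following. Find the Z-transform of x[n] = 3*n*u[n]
Z{n*u[n]}=z/(z-1)^2
By linearity: Z{3*n*u[n]}=3z/(z-1)^2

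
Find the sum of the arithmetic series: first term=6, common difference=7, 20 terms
Last term: a_n=6 + (20 - 1)·7=139
Sum=n(a_1 + a_n)/2=20(6 + 139)/2=1450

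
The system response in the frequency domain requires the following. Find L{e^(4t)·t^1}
First shifting: L{e^(at)f(t)}=F(s-a)
L{t^1}=1/s^2
Shift s → s-4: 1/(s-4)^2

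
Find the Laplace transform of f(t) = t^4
L{t^n}=n!/s^(n + 1)
L{t^4}=4!/s^5=24/s^5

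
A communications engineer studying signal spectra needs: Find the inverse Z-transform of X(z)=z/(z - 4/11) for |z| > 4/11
Standard pair: z/(z-a) <-> a^n * u[n] for causal signals
With a = 4/11: x[n] = (4/11)^n * u[n]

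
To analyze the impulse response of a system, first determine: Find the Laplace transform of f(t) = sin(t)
L{sin(wt)}=w/(s² + w²)
L{sin(t)}=1/(s² + 1)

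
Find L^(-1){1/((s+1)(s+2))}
Partial fractions: 1/((s+1)(s+2)) = A/(s+1)+B/(s+2)
Cover-up: A = 1/(s+2)|_{s = -1} = 1; B = 1/(s+1)|_{s = -2} = -1
L^(-1) = e^(-t) - e^(-2t)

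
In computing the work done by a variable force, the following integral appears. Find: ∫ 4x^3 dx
Using power rule: ∫ 4x^3 dx = 4/4 x^4+C = x^4+C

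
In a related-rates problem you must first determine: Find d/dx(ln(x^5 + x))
Chain rule: d/dx[ln(u)] = u'/u where u = x^5 + x
u' = 5x^4 + 1

Answer: (5x^4 + 1)/(x^5 + x)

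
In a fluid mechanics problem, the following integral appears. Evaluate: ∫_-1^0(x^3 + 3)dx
Step 1: Find antiderivative F(x)=(1/4)x^4+3x
Step 2: F(0) - F(-1)=0 - (-11/4)=11/4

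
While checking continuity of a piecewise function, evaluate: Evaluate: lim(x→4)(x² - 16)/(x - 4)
Factor: (x² - 16)=(x-4)(x+4)
Cancel (x-4): lim(x→4) (x+4)=8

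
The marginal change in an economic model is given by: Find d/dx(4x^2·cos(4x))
Product rule: (fg)'=f'g+fg'
f=4x^2, f'=8x
g=cos(4x), g'=-4·sin(4x)

Answer: 8x·cos(4x)-16x^2·sin(4x)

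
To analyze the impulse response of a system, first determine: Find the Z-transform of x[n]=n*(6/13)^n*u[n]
Using the property Z{n * a^n * u[n]}=az/(z-a)^2
With a=6/13: X(z)=(6/13)z/(z - 6/13)^2, |z| > 6/13

Answer: (6/13)z/(z - 6/13)^2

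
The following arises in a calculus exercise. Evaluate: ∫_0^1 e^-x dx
Antiderivative: -e^-x
Evaluate: -(e^-1 - 1)

Answer: (e^-1 - 1)/(-1)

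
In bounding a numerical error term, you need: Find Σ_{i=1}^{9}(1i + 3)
=1·Σ i + 3·9=1·45 + 27=72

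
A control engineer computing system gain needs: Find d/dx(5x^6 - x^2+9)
Power rule: d/dx(ax^n) = n·a·x^(n-1)
Term by term: 30·x^5-2·x

Answer: 30x^5-2x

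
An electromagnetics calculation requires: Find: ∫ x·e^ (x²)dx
Let u = x², du = 2x dx
∫ (1/2)e^u du = e^u/2 + C

Answer: e^(x²)/2 + C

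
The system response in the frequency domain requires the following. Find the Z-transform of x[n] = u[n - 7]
Using the time-shift property: Z{u[n-7]} = z^(-7) * z/(z-1)
= z^(-6)/(z-1)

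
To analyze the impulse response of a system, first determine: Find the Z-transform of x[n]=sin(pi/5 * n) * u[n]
Z{sin(w0*n)*u[n]} = z*sin(w0)/(z^2 - 2z*cos(w0) + 1)
With w0 = pi/5: X(z) = z*sin(pi/5)/(z^2 - 2z*cos(pi/5) + 1)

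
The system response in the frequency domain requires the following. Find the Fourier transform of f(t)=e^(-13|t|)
Using the standard pair: F{e^(-a|t|)} = 2a/(a^2 + omega^2)
With a = 13: F(omega) = 26/(169 + omega^2)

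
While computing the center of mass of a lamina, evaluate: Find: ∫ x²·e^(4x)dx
Integration by parts twice:
First: u=x², dv=e^(4x) dx => x²e^(4x)/4 - (2/4)∫ xe^(4x) dx
Second (∫ xe^(4x) dx): xe^(4x)/4 - e^(4x)/16
Combining: e^(4x)(x²/4 - 2x/16 + 2/64) + C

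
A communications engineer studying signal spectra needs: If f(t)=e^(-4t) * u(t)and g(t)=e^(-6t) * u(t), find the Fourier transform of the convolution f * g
By the convolution theorem: F{f*g} = F(omega)*G(omega)
F(omega) = 1/(4 + j*omega), G(omega) = 1/(6 + j*omega)
F{f*g} = 1/((4 + j*omega)(6 + j*omega))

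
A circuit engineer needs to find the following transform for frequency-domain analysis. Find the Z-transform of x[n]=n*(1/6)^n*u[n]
Using the property Z{n*a^n*u[n]} = az/(z-a)^2
With a = 1/6: X(z) = (1/6)z/(z - 1/6)^2, |z| > 1/6

Answer: (1/6)z/(z - 1/6)^2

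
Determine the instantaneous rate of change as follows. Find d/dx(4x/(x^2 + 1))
Quotient rule: (f/g)'=(f'g - fg')/g²
f=4x, f'=4
g=x^2 + 1, g'=2x

Answer: (4·(x^2 + 1) - 8x^2)/(x^2 + 1)²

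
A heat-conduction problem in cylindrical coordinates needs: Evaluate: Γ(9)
Γ(n) = (n-1)! for positive integers
Γ(9) = 8! = 40320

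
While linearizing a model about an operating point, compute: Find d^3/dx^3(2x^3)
Apply power rule 3 times:
d^1: 6x^2
d^2: 12x
d^3: 12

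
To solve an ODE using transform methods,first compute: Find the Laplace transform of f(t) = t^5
L{t^n}=n!/s^(n+1)
L{t^5}=5!/s^6=120/s^6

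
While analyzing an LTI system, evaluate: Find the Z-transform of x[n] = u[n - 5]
Using the time-shift property: Z{u[n-5]} = z^(-5) * z/(z-1)
= z^(-4)/(z-1)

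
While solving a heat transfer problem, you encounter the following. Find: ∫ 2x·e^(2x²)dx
Let u=2x², du=4x dx
∫ (1/2)e^u du=e^u/2+C

Answer: e^(2x²)/2+C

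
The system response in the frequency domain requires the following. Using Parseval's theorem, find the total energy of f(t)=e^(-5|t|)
Parseval's theorem: E = integral |f(t)|^2 dt = (1/2pi) integral |F(omega)|^2 domega
E = integral_{-inf}^{inf} e^(-10|t|) dt = 2*integral_0^inf e^(-10t) dt = 2/(2*5) = 1/5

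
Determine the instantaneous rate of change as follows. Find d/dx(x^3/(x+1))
Quotient rule: (f/g)' = (f'g - fg')/g²
f = x^3, f' = 3x^2
g = x + 1, g' = 1

Answer: (3x^2·(x + 1) - x^3)/(x + 1)²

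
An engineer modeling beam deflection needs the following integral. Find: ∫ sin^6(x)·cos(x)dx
Let u = sin(x), du = cos(x) dx
∫ u^6 du = u^7/7+C

Answer: sin^7(x)/7+C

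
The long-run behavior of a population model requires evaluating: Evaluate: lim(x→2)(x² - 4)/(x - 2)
Factor: (x² - 4)=(x-2)(x+2)
Cancel (x-2): lim(x→2) (x+2)=4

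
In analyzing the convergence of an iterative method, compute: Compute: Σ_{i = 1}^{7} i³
Using formula: Σ i^3=[n(n+1)/2]²=[7·8/2]²=784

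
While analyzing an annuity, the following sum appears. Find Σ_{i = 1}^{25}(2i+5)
=2·Σ i + 5·25=2·325 + 125=775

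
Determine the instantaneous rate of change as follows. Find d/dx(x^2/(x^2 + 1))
Quotient rule: (f/g)'=(f'g - fg')/g²
f=x^2, f'=2x
g=x^2 + 1, g'=2x

Answer: (2x·(x^2 + 1) - 2x^3)/(x^2 + 1)²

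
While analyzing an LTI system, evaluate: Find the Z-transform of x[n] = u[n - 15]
Using the time-shift property: Z{u[n-15]}=z^(-15) * z/(z-1)
=z^(-14)/(z-1)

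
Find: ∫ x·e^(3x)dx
Integration by parts: u = x, dv = e^(3x) dx
du = dx, v = e^(3x)/3
= x·e^(3x)/3 - ∫ e^(3x)/3 dx
= x·e^(3x)/3 - e^(3x)/9 + C

Answer: e^(3x)(x/3 - 1/9) + C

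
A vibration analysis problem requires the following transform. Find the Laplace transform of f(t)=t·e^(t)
L{t·e^(at)}=1/(s-a)²
L{t·e^(t)}=1/(s-1)²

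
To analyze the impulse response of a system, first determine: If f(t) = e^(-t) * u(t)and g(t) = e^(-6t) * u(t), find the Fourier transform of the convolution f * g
By the convolution theorem: F{f*g} = F(omega)*G(omega)
F(omega) = 1/(1+j*omega), G(omega) = 1/(6+j*omega)
F{f*g} = 1/((1+j*omega)(6+j*omega))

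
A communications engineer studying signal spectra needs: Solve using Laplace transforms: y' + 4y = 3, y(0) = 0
Take L of both sides: sY(s)-0+4Y(s) = 3/s
Y(s)(s+4) = 3/s+0
Y(s) = 3/(s(s+4))+0/(s+4)
Partial fractions: 3/(s(s+4)) = (3/4)/s - (3/4)/(s+4)
So Y(s) = (3/4)/s - (3/4)/(s+4)
Inverse transform (L^(-1){1/s} = 1, L^(-1){1/(s+4)} = e^(-4t)):

Answer: y(t) = 3/4 - (3/4)·e^(-4t)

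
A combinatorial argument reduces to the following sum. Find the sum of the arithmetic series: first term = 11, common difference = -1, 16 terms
Last term: a_n = 11 + (16 - 1)·-1 = -4
Sum = n(a_1 + a_n)/2 = 16(11 + (-4))/2 = 56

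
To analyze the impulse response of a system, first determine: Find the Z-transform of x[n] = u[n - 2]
Using the time-shift property: Z{u[n-2]}=z^(-2)*z/(z-1)
=z^(-1)/(z-1)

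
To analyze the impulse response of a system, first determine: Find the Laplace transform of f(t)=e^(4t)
L{e^(at)}=1/(s-a)
L{e^(4t)}=1/(s-4)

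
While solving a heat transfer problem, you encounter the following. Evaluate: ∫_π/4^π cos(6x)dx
Antiderivative: sin(6x)/6
Evaluate at bounds: [sin(6·π)/6] - [sin(6·π/4)/6]
=((0) - (-1))/6=1/6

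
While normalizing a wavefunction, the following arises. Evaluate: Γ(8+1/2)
Γ(n + 1/2) = (2n)!√π/(4^n·n!)
= 20922789888000√π/(65536·40320) = (2027025/256)·√π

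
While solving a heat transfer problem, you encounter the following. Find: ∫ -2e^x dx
Since d/dx[e^x] = +e^x, we get -2e^x+C

Answer: -2e^x+C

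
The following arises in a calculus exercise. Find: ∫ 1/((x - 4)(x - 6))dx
Partial fractions: 1/((x-4)(x-6)) = A/(x-4)+B/(x-6)
A = -1/2, B = 1/2
∫ [-1/2· 1/(x-4)+1/2· 1/(x-6)] dx
= (1/2)[ln|x-6| - ln|x-4|]+C

Answer: (1/2)·ln|(x-6)/(x-4)|+C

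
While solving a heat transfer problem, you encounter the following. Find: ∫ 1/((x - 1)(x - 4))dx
Partial fractions: 1/((x-1)(x-4))=A/(x-1) + B/(x-4)
A=-1/3, B=1/3
∫ [-1/3· 1/(x-1) + 1/3· 1/(x-4)] dx
=(1/3)[ln|x-4| - ln|x-1|] + C

Answer: (1/3)·ln|(x-4)/(x-1)| + C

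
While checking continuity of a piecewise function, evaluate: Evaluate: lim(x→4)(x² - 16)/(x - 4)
Factor: (x² - 16) = (x-4)(x+4)
Cancel (x-4): lim(x→4) (x+4) = 8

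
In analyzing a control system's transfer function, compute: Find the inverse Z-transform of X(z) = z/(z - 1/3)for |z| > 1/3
Standard pair: z/(z-a) <-> a^n*u[n] for causal signals
With a = 1/3: x[n] = (1/3)^n*u[n]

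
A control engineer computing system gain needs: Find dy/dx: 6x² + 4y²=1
Differentiate: 12x + 8y·(dy/dx)=0
dy/dx=-12x/(8y)=-(3/2)·(x/y)

Answer: dy/dx=-(3/2)·(x/y)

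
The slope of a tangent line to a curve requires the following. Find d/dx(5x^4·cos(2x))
Product rule: (fg)'=f'g+fg'
f=5x^4, f'=20x^3
g=cos(2x), g'=-2·sin(2x)

Answer: 20x^3·cos(2x)-10x^4·sin(2x)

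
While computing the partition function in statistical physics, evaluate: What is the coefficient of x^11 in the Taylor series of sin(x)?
sin(x) = Σ (-1)^k x^(2k+1)/(2k+1)!
For x^11: (-1)^5/11! = -1/39916800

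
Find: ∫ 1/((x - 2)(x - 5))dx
Partial fractions: 1/((x-2)(x-5)) = A/(x-2)+B/(x-5)
A = -1/3, B = 1/3
∫ [-1/3· 1/(x-2)+1/3· 1/(x-5)] dx
= (1/3)[ln|x-5| - ln|x-2|]+C

Answer: (1/3)·ln|(x-5)/(x-2)|+C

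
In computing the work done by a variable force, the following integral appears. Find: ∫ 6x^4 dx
Using power rule: ∫ 6x^4 dx = 6/5 x^5 + C = (6/5)x^5 + C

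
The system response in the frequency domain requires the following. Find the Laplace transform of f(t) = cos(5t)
L{cos(wt)}=s/(s²+w²)
L{cos(5t)}=s/(s²+25)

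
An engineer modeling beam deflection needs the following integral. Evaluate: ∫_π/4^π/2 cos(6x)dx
Antiderivative: sin(6x)/6
Evaluate at bounds: [sin(6·π/2)/6] - [sin(6·π/4)/6]
=((0) - (-1))/6=1/6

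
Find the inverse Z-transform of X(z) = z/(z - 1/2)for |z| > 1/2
Standard pair: z/(z-a) <-> a^n * u[n] for causal signals
With a=1/2: x[n]=(1/2)^n * u[n]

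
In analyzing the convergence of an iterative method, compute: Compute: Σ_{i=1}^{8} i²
Using formula: Σ i^2 = n(n+1)(2n+1)/6 = 8·9·17/6 = 204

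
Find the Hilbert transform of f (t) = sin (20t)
The Hilbert transform shifts each frequency component by -pi/2.
H{sin(wt)} = -cos(wt)
With w = 20: H{sin(20t)} = -cos(20t)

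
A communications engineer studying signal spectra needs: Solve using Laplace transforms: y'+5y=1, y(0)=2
Take L of both sides: sY(s) - 2 + 5Y(s) = 1/s
Y(s)(s + 5) = 1/s + 2
Y(s) = 1/(s(s + 5)) + 2/(s + 5)
Partial fractions: 1/(s(s + 5)) = (1/5)/s - (1/5)/(s + 5)
So Y(s) = (1/5)/s + (9/5)/(s + 5)
Inverse transform (L^(-1){1/s} = 1, L^(-1){1/(s + 5)} = e^(-5t)):

Answer: y(t) = 1/5 + (9/5)·e^(-5t)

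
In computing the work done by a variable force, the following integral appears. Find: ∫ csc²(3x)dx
Since d/dx[-cot(3x)] = 3csc²(3x), integral = -cot(3x)/3+C

Answer: (-1/3)cot(3x)+C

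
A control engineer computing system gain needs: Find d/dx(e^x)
Chain rule: d/dx[e^u]=e^u · u' where u=x
u'=1

Answer: 1·e^x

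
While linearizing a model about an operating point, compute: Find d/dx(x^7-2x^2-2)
Power rule: d/dx(ax^n) = n·a·x^(n-1)
Term by term: 7·x^6-4·x

Answer: 7x^6-4x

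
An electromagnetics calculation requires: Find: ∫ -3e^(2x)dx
Since d/dx[e^(2x)] = 2e^(2x), we get -3/2 e^(2x) + C

Answer: (-3/2)e^(2x) + C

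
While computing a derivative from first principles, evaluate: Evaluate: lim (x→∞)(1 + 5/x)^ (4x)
Rewrite as [(1 + 5/x)^x]^4.
lim(1 + 5/x)^x = e^5, so limit = (e^5)^4 = e^20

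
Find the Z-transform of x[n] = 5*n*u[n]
Z{n*u[n]}=z/(z-1)^2
By linearity: Z{5*n*u[n]}=5z/(z-1)^2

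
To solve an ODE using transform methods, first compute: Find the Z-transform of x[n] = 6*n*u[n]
Z{n*u[n]}=z/(z-1)^2
By linearity: Z{6*n*u[n]}=6z/(z-1)^2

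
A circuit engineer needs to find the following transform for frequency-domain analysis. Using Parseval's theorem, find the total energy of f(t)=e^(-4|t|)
Parseval's theorem: E = integral |f(t)|^2 dt = (1/2pi) integral |F(omega)|^2 domega
E = integral_{-inf}^{inf} e^(-8|t|) dt = 2*integral_0^inf e^(-8t) dt = 2/(2*4) = 1/4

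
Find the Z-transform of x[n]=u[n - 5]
Using the time-shift property: Z{u[n-5]}=z^(-5)*z/(z-1)
=z^(-4)/(z-1)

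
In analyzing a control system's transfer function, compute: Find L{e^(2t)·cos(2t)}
First shifting: L{e^(at)f(t)} = F(s-a)
L{cos(2t)} = s/(s² + 4)
Shift: (s-2)/((s-2)² + 4)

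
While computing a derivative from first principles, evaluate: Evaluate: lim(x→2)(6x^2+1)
Polynomial is continuous, so substitute x = 2:
6·2^2 + 1 = 25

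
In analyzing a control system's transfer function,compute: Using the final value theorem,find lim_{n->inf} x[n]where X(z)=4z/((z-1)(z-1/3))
Final value theorem: lim x[n]=lim_{z->1} (z-1)*X(z)
(z-1)*X(z)=4z/(z-1/3)
As z->1: 4/(1 - 1/3)=4/(2/3)=6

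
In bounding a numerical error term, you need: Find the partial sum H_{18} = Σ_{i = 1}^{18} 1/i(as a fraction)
H_18=1+1/2+1/3+...+1/18
=14274301/4084080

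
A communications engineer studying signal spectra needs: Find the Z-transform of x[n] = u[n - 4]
Using the time-shift property: Z{u[n-4]} = z^(-4)*z/(z-1)
= z^(-3)/(z-1)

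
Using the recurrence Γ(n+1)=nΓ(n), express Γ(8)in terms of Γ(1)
Γ(8) = 7Γ(7) = 7·6Γ(6) = ... = 7!·Γ(1) = 5040·Γ(1)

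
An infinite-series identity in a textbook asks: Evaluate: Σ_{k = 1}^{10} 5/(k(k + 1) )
Partial fractions: 5/(k(k + 1))=5/k - 5/(k + 1)
Telescoping sum: 5(1 - 1/11)=5·10/11

Answer: 50/11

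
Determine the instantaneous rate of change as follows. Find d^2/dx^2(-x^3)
Apply power rule 2 times:
d^1: -3x^2
d^2: -6x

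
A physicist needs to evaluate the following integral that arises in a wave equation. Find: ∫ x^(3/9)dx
Power rule: ∫ x^(1/3) dx = x^(4/3)/(4/3)+C

Answer: (3/4)·x^(4/3)+C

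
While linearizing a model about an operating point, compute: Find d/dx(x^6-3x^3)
Power rule: d/dx(ax^n)=n·a·x^(n-1)
Term by term: 6·x^5-9·x^2

Answer: 6x^5-9x^2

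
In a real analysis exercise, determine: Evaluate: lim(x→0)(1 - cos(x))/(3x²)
Using 1-cos(u) ≈ u²/2 for small u:
(1-cos(x)) ≈ (x)²/2=1x²/2
So limit=1/(2·3)=1/6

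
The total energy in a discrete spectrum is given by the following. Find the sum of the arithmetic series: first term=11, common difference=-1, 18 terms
Last term: a_n = 11 + (18 - 1)·-1 = -6
Sum = n(a_1 + a_n)/2 = 18(11 + (-6))/2 = 45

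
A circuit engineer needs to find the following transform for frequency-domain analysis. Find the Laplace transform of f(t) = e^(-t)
L{e^(at)} = 1/(s-a)
L{e^(-t)} = 1/(s+1)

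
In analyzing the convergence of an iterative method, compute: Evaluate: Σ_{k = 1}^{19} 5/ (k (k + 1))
Partial fractions: 5/(k(k+1)) = 5/k - 5/(k+1)
Telescoping sum: 5(1-1/20) = 5·19/20

Answer: 19/4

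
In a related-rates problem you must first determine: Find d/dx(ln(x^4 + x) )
Chain rule: d/dx[ln(u)]=u'/u where u=x^4 + x
u'=4x^3 + 1

Answer: (4x^3 + 1)/(x^4 + x)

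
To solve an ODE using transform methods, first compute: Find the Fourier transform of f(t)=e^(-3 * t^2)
The Fourier transform of a Gaussian e^(-a*t^2) is sqrt(pi/a)*e^(-omega^2/(4a)).
With a=3: F(omega)=sqrt(pi/3)*e^(-omega^2/12)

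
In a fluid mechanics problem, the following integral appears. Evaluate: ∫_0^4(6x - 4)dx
Step 1: Find antiderivative F(x)=3x^2-4x
Step 2: F(4) - F(0)=32 - (0)=32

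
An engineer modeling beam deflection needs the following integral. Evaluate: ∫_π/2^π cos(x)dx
Antiderivative: sin(x)
Evaluate at bounds: [sin(1·π)/1] - [sin(1·π/2)/1]
= ((0) - (1))/1 = -1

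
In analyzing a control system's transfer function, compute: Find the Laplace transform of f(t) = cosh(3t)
L{cosh(at)} = s/(s²-a²)
L{cosh(3t)} = s/(s²-9)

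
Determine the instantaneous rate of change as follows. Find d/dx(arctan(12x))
d/dx[arctan(u)] = u'/(1 + u²), u = 12x, u' = 12

Answer: 12/(1 + 144x²)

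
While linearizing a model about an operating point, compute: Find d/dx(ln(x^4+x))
Chain rule: d/dx[ln(u)]=u'/u where u=x^4 + x
u'=4x^3 + 1

Answer: (4x^3 + 1)/(x^4 + x)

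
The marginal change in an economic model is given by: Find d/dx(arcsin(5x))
d/dx[arcsin(u)]=u'/√(1-u²), u=5x, u'=5

Answer: 5/√(1 - 25x²)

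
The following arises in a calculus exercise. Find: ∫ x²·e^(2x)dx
Integration by parts twice:
First: u=x², dv=e^(2x) dx => x²e^(2x)/2 - (2/2)∫ xe^(2x) dx
Second (∫ xe^(2x) dx): xe^(2x)/2 - e^(2x)/4
Combining: e^(2x)(x²/2 - 2x/4 + 2/8) + C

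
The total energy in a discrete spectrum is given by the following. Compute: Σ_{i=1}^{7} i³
Using formula: Σ i^3 = [n(n+1)/2]² = [7·8/2]² = 784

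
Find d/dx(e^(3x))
Chain rule: d/dx[e^u]=e^u · u' where u=3x
u'=3

Answer: 3·e^(3x)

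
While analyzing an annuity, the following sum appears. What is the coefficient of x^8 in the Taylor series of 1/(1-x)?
1/(1-x) = Σ x^n for |x|<1
All coefficients are 1

Answer: 1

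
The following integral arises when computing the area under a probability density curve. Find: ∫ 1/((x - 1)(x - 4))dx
Partial fractions: 1/((x-1)(x-4))=A/(x-1) + B/(x-4)
A=-1/3, B=1/3
∫ [-1/3· 1/(x-1) + 1/3· 1/(x-4)] dx
=(1/3)[ln|x-4| - ln|x-1|] + C

Answer: (1/3)·ln|(x-4)/(x-1)| + C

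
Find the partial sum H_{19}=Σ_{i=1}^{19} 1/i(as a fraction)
H_19 = 1+1/2+1/3+...+1/19
= 275295799/77597520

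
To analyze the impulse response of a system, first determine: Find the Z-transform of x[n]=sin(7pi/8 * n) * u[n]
Z{sin(w0 * n) * u[n]}=z * sin(w0)/(z^2-2z * cos(w0)+1)
With w0=7pi/8: X(z)=z * sin(7pi/8)/(z^2-2z * cos(7pi/8)+1)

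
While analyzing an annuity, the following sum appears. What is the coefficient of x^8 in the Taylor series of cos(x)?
cos(x) = Σ (-1)^k x^(2k)/(2k)!
For x^8: (-1)^4/8! = 1/40320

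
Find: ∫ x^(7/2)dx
Power rule: ∫ x^(7/2) dx = x^(9/2)/(9/2) + C

Answer: (2/9)·x^(9/2) + C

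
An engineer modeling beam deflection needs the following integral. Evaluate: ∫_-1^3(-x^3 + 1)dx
Step 1: Find antiderivative F(x) = (-1/4)x^4 + x
Step 2: F(3) - F(-1) = -69/4 - (-5/4) = -16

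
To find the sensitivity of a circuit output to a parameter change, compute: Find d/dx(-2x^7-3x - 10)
Power rule: d/dx(ax^n) = n·a·x^(n-1)
Term by term: -14·x^6 - 3

Answer: -14x^6 - 3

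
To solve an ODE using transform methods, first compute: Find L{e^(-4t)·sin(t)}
First shifting: L{e^(at)f(t)} = F(s-a)
L{sin(t)} = 1/(s² + 1)
Shift: 1/((s + 4)² + 1)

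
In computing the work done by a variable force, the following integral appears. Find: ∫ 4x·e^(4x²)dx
Let u = 4x², du = 8x dx
∫ (1/2)e^u du = e^u/2 + C

Answer: e^(4x²)/2 + C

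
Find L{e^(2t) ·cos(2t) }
First shifting: L{e^(at)f(t)} = F(s-a)
L{cos(2t)} = s/(s² + 4)
Shift: (s-2)/((s-2)² + 4)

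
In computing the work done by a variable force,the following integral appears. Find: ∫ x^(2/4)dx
Power rule: ∫ x^(1/2) dx=x^(3/2)/(3/2)+C

Answer: (2/3)·x^(3/2)+C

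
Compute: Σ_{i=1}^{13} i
Using formula: Σ i^1 = n(n + 1)/2 = 13·14/2 = 91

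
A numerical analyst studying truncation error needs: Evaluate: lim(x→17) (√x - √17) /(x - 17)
Multiply by conjugate (√x+√17)/(√x+√17):
=(x - 17)/((x - 17)(√x+√17))=1/(√x+√17)
As x → 17: 1/(2√17)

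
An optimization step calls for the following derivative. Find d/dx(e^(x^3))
Chain rule: d/dx[e^u] = e^u · u' where u = x^3
u' = 3x^2

Answer: 3x^2·e^(x^3)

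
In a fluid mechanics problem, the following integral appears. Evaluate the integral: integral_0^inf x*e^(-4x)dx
This is a Gamma integral. Substitute u=4x (du=4 dx):
integral_0^inf x*e^(-4x) dx=(1/4^2) integral_0^inf u^1*e^(-u) du
=Gamma(2)/4^2=1!/4^2=1/16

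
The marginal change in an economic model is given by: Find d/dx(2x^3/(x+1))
Quotient rule: (f/g)' = (f'g - fg')/g²
f = 2x^3, f' = 6x^2
g = x + 1, g' = 1

Answer: (6x^2·(x + 1) - 2x^3)/(x + 1)²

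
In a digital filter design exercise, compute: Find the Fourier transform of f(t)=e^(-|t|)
Using the standard pair: F{e^(-a|t|)}=2a/(a^2+omega^2)
With a=1: F(omega)=2/(1+omega^2)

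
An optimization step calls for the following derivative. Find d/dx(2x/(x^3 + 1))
Quotient rule: (f/g)' = (f'g - fg')/g²
f = 2x, f' = 2
g = x^3 + 1, g' = 3x^2

Answer: (2·(x^3 + 1) - 6x^3)/(x^3 + 1)²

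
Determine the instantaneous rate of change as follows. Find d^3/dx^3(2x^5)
Apply power rule 3 times:
d^1: 10x^4
d^2: 40x^3
d^3: 120x^2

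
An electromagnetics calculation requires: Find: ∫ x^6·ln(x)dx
By parts: u = ln(x), dv = x^6 dx
du = 1/x dx, v = x^7/7
= x^7·ln(x)/7 - ∫ x^6/7 dx
= x^7·ln(x)/7 - x^7/49 + C

Answer: x^7(ln(x)/7 - 1/49) + C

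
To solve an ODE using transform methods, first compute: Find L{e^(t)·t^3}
First shifting: L{e^(at)f(t)} = F(s-a)
L{t^3} = 6/s^4
Shift s → s-1: 6/(s-1)^4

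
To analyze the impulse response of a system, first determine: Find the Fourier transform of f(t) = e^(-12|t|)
Using the standard pair: F{e^(-a|t|)}=2a/(a^2+omega^2)
With a=12: F(omega)=24/(144+omega^2)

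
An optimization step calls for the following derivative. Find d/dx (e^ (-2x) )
Chain rule: d/dx[e^u]=e^u · u' where u=-2x
u'=-2

Answer: -2·e^(-2x)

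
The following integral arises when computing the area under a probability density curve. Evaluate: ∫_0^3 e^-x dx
Antiderivative: -e^-x
Evaluate: -(e^-3-1)

Answer: (e^-3-1)/(-1)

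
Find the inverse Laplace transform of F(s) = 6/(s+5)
L^(-1){6/(s-a)} = c·e^(at)
Here a = -5, c = 6

Answer: 6e^(-5t)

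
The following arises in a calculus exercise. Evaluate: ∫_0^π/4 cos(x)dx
Antiderivative: sin(x)
Evaluate at bounds: [sin(1·π/4)/1] - [sin(1·0)/1]
= ((√2/2) - (0))/1 = √2/2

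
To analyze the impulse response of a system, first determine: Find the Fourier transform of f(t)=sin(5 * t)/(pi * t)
sin(W * t)/(pi * t)=(W/pi) * sinc(W * t/pi) is the impulse response of the ideal low-pass filter with cutoff W (here W=5).
Its Fourier transform is a rectangular function:
F(omega)=1 for |omega| < 5, 0 otherwise

Answer: rect(omega/10) [i.e., 1 for |omega| < 5, 0 otherwise]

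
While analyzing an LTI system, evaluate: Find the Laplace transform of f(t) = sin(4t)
L{sin(wt)}=w/(s²+w²)
L{sin(4t)}=4/(s²+16)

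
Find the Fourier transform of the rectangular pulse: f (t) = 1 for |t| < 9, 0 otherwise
F(omega) = integral from -9 to 9 of e^(-j * omega * t) dt
= 2 * sin(9 * omega)/omega = 18 * sinc(9 * omega/pi)

Answer: 2 * sin(9 * omega)/omega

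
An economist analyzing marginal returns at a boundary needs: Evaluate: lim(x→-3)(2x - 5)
Polynomial is continuous, so substitute x=-3:
2·(-3) - 5=-11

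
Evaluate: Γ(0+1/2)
Γ(1/2) = √π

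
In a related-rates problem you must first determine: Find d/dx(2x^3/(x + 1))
Quotient rule: (f/g)' = (f'g - fg')/g²
f = 2x^3, f' = 6x^2
g = x + 1, g' = 1

Answer: (6x^2·(x + 1) - 2x^3)/(x + 1)²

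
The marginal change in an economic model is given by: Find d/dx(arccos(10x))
d/dx[arccos(u)] = -u'/√(1-u²), u = 10x, u' = 10

Answer: -10/√(1 - 100x²)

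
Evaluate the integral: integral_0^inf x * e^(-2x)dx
This is a Gamma integral. Substitute u = 2x (du = 2 dx):
integral_0^inf x * e^(-2x) dx = (1/2^2) integral_0^inf u^1 * e^(-u) du
= Gamma(2)/2^2 = 1!/2^2 = 1/4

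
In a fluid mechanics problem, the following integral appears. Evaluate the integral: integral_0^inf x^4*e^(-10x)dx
This is a Gamma integral. Substitute u=10x (du=10 dx):
integral_0^inf x^4*e^(-10x) dx=(1/10^5) integral_0^inf u^4*e^(-u) du
=Gamma(5)/10^5=4!/10^5=24/100000

Answer: 3/12500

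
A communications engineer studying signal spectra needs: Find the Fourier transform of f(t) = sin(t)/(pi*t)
sin(W * t)/(pi * t)=(W/pi) * sinc(W * t/pi) is the impulse response of the ideal low-pass filter with cutoff W (here W=1).
Its Fourier transform is a rectangular function:
F(omega)=1 for |omega| < 1, 0 otherwise

Answer: rect(omega/2) [i.e., 1 for |omega| < 1, 0 otherwise]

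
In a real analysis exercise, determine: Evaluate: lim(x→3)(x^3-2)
Polynomial is continuous, so substitute x=3:
1·3^3-2=25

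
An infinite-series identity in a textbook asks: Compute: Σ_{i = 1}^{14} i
Using formula: Σ i^1=n(n+1)/2=14·15/2=105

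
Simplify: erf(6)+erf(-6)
erf is odd: erf(-6)=-erf(6)
erf(6) + erf(-6)=erf(6) - erf(6)=0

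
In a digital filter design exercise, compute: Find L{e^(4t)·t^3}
First shifting: L{e^(at)f(t)}=F(s-a)
L{t^3}=6/s^4
Shift s → s-4: 6/(s-4)^4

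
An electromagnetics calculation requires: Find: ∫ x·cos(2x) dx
By parts: u = x, dv = cos(2x) dx
du = dx, v = sin(2x)/2
= x·sin(2x)/2+cos(2x)/2²+C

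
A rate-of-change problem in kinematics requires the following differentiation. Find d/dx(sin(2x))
Chain rule: d/dx[sin(u)] = cos(u)·u' where u = 2x
u' = 2

Answer: 2·cos(2x)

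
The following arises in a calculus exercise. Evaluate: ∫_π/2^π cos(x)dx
Antiderivative: sin(x)
Evaluate at bounds: [sin(1·π)/1] - [sin(1·π/2)/1]
= ((0) - (1))/1 = -1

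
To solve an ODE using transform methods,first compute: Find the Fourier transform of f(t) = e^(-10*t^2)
The Fourier transform of a Gaussian e^(-a*t^2) is sqrt(pi/a)*e^(-omega^2/(4a)).
With a=10: F(omega)=sqrt(pi/10)*e^(-omega^2/40)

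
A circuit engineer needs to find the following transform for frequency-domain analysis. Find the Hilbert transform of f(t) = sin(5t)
The Hilbert transform shifts each frequency component by -pi/2.
H{sin(wt)}=-cos(wt)
With w=5: H{sin(5t)}=-cos(5t)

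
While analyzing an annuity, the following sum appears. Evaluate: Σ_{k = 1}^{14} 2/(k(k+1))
Partial fractions: 2/(k(k+1))=2/k - 2/(k+1)
Telescoping sum: 2(1-1/15)=2·14/15

Answer: 28/15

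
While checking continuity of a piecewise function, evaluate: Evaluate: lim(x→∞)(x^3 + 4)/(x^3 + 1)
Divide numerator and denominator by x^3:
lim (1 + 4/x^3)/(1 + 1/x^3)=1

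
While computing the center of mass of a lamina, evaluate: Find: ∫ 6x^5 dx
Using power rule: ∫ 6x^5 dx = 6/6 x^6 + C = x^6 + C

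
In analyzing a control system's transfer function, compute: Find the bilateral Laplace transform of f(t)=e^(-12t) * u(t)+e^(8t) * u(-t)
For e^(-12t)*u(t): L=1/(s+12), Re(s) > -12
For e^(8t)*u(-t): L=-1/(s-8), Re(s) < 8
Combined: F(s)=1/(s+12)-1/(s-8), -12 < Re(s) < 8

Answer: 1/(s+12)-1/(s-8), ROC: -12 < Re(s) < 8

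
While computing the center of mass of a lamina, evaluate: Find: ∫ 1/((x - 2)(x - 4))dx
Partial fractions: 1/((x-2)(x-4)) = A/(x-2) + B/(x-4)
A = -1/2, B = 1/2
∫ [-1/2· 1/(x-2) + 1/2· 1/(x-4)] dx
= (1/2)[ln|x-4| - ln|x-2|] + C

Answer: (1/2)·ln|(x-4)/(x-2)| + C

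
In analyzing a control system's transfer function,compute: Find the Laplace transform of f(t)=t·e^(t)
L{t·e^(at)}=1/(s-a)²
L{t·e^(t)}=1/(s-1)²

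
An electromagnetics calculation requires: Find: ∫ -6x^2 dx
Using power rule: ∫ -6x^2 dx=-6/3 x^3+C=-2x^3+C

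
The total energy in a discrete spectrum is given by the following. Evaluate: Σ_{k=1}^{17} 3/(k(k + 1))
Partial fractions: 3/(k(k+1)) = 3/k - 3/(k+1)
Telescoping sum: 3(1-1/18) = 3·17/18

Answer: 17/6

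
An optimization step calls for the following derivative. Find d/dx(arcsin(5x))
d/dx[arcsin(u)] = u'/√(1-u²), u = 5x, u' = 5

Answer: 5/√(1-25x²)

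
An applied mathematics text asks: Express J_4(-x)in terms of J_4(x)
For integer n: J_n(-x)=(-1)^n J_n(x)
With n=4: J_4(-x)=(-1)^4 J_4(x)=J_4(x)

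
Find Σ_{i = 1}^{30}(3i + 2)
= 3·Σ i + 2·30 = 3·465 + 60 = 1455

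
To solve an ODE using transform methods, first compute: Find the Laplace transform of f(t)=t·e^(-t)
L{t·e^(at)}=1/(s-a)²
L{t·e^(-t)}=1/(s + 1)²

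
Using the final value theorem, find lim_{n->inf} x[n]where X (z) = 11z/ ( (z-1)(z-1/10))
Final value theorem: lim x[n]=lim_{z->1} (z-1) * X(z)
(z-1) * X(z)=11z/(z-1/10)
As z->1: 11/(1-1/10)=11/(9/10)=110/9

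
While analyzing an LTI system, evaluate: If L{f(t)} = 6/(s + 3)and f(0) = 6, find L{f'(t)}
L{f'(t)} = s·F(s) - f(0) = 6s/(s + 3) - 6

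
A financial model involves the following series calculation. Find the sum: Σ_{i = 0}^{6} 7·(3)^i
Geometric series: S = a(1 - r^n)/(1 - r)
a = 7, r = 3, n = 7
S = 7(1 - 2187)/-2 = 7651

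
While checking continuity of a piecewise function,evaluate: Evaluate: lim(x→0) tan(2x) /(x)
tan(u) ≈ u for small u:
tan(2x)/(x) ≈ 2x/(x) = 2/1

Answer: 2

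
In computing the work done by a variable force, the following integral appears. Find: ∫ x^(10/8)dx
Power rule: ∫ x^(5/4) dx = x^(9/4)/(9/4)+C

Answer: (4/9)·x^(9/4)+C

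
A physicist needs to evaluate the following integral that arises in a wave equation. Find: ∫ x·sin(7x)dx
By parts: u = x, dv = sin(7x) dx
du = dx, v = -cos(7x)/7
= -x·cos(7x)/7 + sin(7x)/7² + C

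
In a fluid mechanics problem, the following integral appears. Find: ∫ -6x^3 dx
Using power rule: ∫ -6x^3 dx=-6/4 x^4 + C=(-3/2)x^4 + C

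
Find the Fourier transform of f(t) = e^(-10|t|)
Using the standard pair: F{e^(-a|t|)}=2a/(a^2 + omega^2)
With a=10: F(omega)=20/(100 + omega^2)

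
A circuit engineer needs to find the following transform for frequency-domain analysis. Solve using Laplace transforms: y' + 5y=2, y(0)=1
Take L of both sides: sY(s) - 1 + 5Y(s)=2/s
Y(s)(s + 5)=2/s + 1
Y(s)=2/(s(s + 5)) + 1/(s + 5)
Partial fractions: 2/(s(s + 5))=(2/5)/s - (2/5)/(s + 5)
So Y(s)=(2/5)/s + (3/5)/(s + 5)
Inverse transform (L^(-1){1/s}=1, L^(-1){1/(s + 5)}=e^(-5t)):

Answer: y(t)=2/5 + (3/5)·e^(-5t)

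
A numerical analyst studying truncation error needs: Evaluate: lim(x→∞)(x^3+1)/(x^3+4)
Divide numerator and denominator by x^3:
lim (1+1/x^3)/(1+4/x^3) = 1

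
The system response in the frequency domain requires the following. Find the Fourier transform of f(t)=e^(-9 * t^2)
The Fourier transform of a Gaussian e^(-a * t^2) is sqrt(pi/a) * e^(-omega^2/(4a)).
With a=9: F(omega)=sqrt(pi)/3 * e^(-omega^2/36)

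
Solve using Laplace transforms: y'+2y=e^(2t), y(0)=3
Take L: sY - 3 + 2Y = 1/(s-2)
Y(s + 2) = 1/(s-2) + 3
Y = 1/((s-2)(s + 2)) + 3/(s + 2)
Partial fractions: 1/((s-2)(s + 2)) = (1/4)/(s-2) - (1/4)/(s + 2)
So Y = (1/4)/(s-2) + (11/4)/(s + 2)
Inverse Laplace transform (L^(-1){1/(s-2)} = e^(2t), L^(-1){1/(s + 2)} = e^(-2t)):

Answer: y(t) = (1/4)·e^(2t) + (11/4)·e^(-2t)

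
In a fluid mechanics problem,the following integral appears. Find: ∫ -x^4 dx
Using power rule: ∫ -x^4 dx=-1/5 x^5 + C=(-1/5)x^5 + C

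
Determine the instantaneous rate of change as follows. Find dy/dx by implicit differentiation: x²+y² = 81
Differentiate both sides: 2x + 2y·(dy/dx) = 0
Solve: dy/dx = -2x/(2y) = -x/y

Answer: dy/dx = -x/y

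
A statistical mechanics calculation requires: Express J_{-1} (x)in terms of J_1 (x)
For integer n: J_{-n}(x)=(-1)^n J_n(x)
With n=1: J_{-1}(x)=(-1)^1 J_1(x)=-J_1(x)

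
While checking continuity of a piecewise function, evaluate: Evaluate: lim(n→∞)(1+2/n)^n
This is the definition of e^2: lim(1 + 2/n)^n = e^2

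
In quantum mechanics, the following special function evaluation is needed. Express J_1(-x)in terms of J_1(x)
For integer n: J_n(-x) = (-1)^n J_n(x)
With n = 1: J_1(-x) = (-1)^1 J_1(x) = -J_1(x)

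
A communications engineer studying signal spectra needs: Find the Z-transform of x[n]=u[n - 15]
Using the time-shift property: Z{u[n-15]} = z^(-15) * z/(z-1)
= z^(-14)/(z-1)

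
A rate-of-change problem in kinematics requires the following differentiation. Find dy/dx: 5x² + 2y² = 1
Differentiate: 10x+4y·(dy/dx) = 0
dy/dx = -10x/(4y) = -(5/2)·(x/y)

Answer: dy/dx = -(5/2)·(x/y)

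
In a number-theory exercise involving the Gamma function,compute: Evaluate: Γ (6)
Γ(n)=(n-1)! for positive integers
Γ(6)=5!=120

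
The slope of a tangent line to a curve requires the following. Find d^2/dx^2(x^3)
Apply power rule 2 times:
d^1: 3x^2
d^2: 6x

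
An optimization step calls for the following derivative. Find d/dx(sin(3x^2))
Chain rule: d/dx[sin(u)] = cos(u)·u' where u = 3x^2
u' = 6x

Answer: 6x·cos(3x^2)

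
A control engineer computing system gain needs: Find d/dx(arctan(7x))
d/dx[arctan(u)] = u'/(1+u²), u = 7x, u' = 7

Answer: 7/(1+49x²)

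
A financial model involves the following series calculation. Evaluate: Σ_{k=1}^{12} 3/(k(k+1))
Partial fractions: 3/(k(k+1))=3/k - 3/(k+1)
Telescoping sum: 3(1-1/13)=3·12/13

Answer: 36/13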